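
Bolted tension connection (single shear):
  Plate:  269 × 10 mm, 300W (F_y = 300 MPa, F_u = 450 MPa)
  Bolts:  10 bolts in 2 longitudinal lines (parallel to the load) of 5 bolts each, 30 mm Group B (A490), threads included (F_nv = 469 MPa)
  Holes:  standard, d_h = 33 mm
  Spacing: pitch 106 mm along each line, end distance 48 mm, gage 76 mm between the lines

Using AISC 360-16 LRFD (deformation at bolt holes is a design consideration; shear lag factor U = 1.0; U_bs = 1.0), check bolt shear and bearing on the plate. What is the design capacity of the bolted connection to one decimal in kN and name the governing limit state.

Bolt shear: A_b = π(30)²/4 = 706.86 mm². φR_n = 0.75 × 469 × 706.86 × 10 × 1 = 2486.4 kN.
Bearing (10 mm plate, F_u = 450 MPa): end bolts L_c = 48 − 33/2 = 31.5, R_n = min(1.2×31.5×10×450, 2.4×30×10×450) = 170.1 kN/bolt; interior L_c = 106 − 33 = 73, R_n = 324 kN/bolt. φR_n = 0.75 × (2×170.1 + 8×324) = 2199.2 kN.
Governing: min(2486.4, 2199.2) = 2199.2 kN → bearing.

2199.2 kN (bearing governs)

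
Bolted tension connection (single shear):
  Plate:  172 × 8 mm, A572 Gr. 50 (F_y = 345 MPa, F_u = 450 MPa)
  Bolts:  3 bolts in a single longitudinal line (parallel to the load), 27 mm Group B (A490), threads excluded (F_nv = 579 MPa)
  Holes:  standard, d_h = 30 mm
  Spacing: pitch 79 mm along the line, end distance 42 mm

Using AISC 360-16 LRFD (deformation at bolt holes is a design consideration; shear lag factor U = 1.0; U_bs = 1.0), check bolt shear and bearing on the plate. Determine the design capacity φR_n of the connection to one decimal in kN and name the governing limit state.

Bolt shear: A_b = π(27)²/4 = 572.56 mm². φR_n = 0.75 × 579 × 572.56 × 3 × 1 = 745.9 kN.
Bearing (8 mm plate, F_u = 450 MPa): end bolts L_c = 42 − 30/2 = 27, R_n = min(1.2×27×8×450, 2.4×27×8×450) = 116.64 kN/bolt; interior L_c = 79 − 30 = 49, R_n = 211.68 kN/bolt. φR_n = 0.75 × (1×116.64 + 2×211.68) = 405.0 kN.
Governing: min(745.9, 405.0) = 405.0 kN → bearing.

405.0 kN (bearing governs)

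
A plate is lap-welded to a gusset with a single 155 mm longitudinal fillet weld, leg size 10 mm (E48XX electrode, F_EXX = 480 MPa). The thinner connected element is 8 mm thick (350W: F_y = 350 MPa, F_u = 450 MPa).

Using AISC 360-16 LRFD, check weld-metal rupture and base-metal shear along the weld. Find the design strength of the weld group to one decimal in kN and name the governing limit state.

Weld metal: throat = 0.707×10 = 7.07 mm, L = 155 mm. φR_n = 0.75 × 0.6 × 480 × 7.07 × 155 = 236.7 kN.
Base metal shear (8 mm plate): yield φR_n = 1.0×0.6×350×8×155 = 260.4 kN; rupture φR_n = 0.75×0.6×450×8×155 = 251.1 kN; take 251.1 kN (rupture).
Governing: min(236.7, 251.1) = 236.7 kN → weld metal.

236.7 kN (weld metal governs)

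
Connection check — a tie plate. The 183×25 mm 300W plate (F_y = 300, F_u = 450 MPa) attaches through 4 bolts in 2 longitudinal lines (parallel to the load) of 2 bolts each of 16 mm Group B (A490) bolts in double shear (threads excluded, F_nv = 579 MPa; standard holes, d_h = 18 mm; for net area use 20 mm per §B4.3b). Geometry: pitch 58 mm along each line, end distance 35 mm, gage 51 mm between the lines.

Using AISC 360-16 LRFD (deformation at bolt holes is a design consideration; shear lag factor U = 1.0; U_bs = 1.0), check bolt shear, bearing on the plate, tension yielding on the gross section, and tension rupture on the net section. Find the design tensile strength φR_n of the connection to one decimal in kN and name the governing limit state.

698.5 kN (bolt shear governs)

Bolt shear: A_b = π(16)²/4 = 201.06 mm². φR_n = 0.75 × 579 × 201.06 × 4 × 2 = 698.5 kN.
Bearing (25 mm plate, F_u = 450 MPa): end bolts L_c = 35 − 18/2 = 26, R_n = min(1.2×26×25×450, 2.4×16×25×450) = 351 kN/bolt; interior L_c = 58 − 18 = 40, R_n = 432 kN/bolt. φR_n = 0.75 × (2×351 + 2×432) = 1174.5 kN.
Tension yield (gross): A_g = 183×25 = 4575 mm². φR_n = 0.90 × 300 × 4575 = 1235.3 kN.
Tension rupture (net): A_n = (183 − 2×20)×25 = 3575 mm² (U = 1.0, A_e = A_n). φR_n = 0.75 × 450 × 3575 = 1206.6 kN.
Governing: min(698.5, 1174.5, 1235.3, 1206.6) = 698.5 kN → bolt shear.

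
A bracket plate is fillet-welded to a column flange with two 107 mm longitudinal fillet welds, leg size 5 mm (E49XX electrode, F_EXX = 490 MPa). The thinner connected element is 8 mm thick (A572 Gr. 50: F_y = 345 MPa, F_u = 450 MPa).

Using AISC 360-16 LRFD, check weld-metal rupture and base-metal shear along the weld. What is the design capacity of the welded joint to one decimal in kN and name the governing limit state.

166.8 kN (weld metal governs)

Weld metal: throat = 0.707×5 = 3.535 mm, L = 2×107 = 214 mm. φR_n = 0.75 × 0.6 × 490 × 3.535 × 214 = 166.8 kN.
Base metal shear (8 mm plate): yield φR_n = 1.0×0.6×345×8×214 = 354.4 kN; rupture φR_n = 0.75×0.6×450×8×214 = 346.7 kN; take 346.7 kN (rupture).
Governing: min(166.8, 346.7) = 166.8 kN → weld metal.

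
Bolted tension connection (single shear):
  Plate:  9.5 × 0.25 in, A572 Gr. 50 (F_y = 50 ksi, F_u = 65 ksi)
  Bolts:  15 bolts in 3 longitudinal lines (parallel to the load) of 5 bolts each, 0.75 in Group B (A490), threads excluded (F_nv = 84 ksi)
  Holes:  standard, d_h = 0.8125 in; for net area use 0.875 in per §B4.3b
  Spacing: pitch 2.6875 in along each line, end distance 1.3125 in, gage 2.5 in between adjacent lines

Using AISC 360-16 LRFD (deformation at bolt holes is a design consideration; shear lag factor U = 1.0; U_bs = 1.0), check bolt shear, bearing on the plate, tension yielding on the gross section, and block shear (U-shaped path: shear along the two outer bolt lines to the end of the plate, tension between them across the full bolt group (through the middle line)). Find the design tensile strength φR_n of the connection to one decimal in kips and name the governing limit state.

Bolt shear: A_b = π(0.75)²/4 = 0.44179 in². φR_n = 0.75 × 84 × 0.44179 × 15 × 1 = 417.5 kips.
Bearing (0.25 in plate, F_u = 65 ksi): end bolts L_c = 1.3125 − 0.8125/2 = 0.90625, R_n = min(1.2×0.90625×0.25×65, 2.4×0.75×0.25×65) = 17.672 kips/bolt; interior L_c = 2.6875 − 0.8125 = 1.875, R_n = 29.25 kips/bolt. φR_n = 0.75 × (3×17.672 + 12×29.25) = 303.0 kips.
Tension yield (gross): A_g = 9.5×0.25 = 2.375 in². φR_n = 0.90 × 50 × 2.375 = 106.9 kips.
Block shear: shear path 2×[1.3125+4×2.6875] = 2×12.0625 in, A_gv = 6.0313, A_nv = 2×(12.0625 − 4.5×0.875)×0.25 = 4.0625 in²; tension across gage: (5 − 2×0.875)×0.25 = 0.8125 in². R_n = min(0.6×65×4.0625, 0.6×50×6.0313) + 1.0×65×0.8125 = min(158.44, 180.94) + 52.813 = 211.25 kips. φR_n = 0.75 × 211.25 = 158.4 kips.
Governing: min(417.5, 303.0, 106.9, 158.4) = 106.9 kips → gross-section yield.

106.9 kips (gross-section yield governs)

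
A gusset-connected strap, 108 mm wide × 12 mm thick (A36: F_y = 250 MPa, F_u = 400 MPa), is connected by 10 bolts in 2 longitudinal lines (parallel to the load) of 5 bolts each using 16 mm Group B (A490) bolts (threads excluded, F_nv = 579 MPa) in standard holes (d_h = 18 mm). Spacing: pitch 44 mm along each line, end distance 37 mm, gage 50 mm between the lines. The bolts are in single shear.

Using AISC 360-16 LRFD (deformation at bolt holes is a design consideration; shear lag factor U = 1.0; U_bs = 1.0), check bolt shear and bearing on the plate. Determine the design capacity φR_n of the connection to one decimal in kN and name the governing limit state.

873.1 kN (bolt shear governs)

Bolt shear: A_b = π(16)²/4 = 201.06 mm². φR_n = 0.75 × 579 × 201.06 × 10 × 1 = 873.1 kN.
Bearing (12 mm plate, F_u = 400 MPa): end bolts L_c = 37 − 18/2 = 28, R_n = min(1.2×28×12×400, 2.4×16×12×400) = 161.28 kN/bolt; interior L_c = 44 − 18 = 26, R_n = 149.76 kN/bolt. φR_n = 0.75 × (2×161.28 + 8×149.76) = 1140.5 kN.
Governing: min(873.1, 1140.5) = 873.1 kN → bolt shear.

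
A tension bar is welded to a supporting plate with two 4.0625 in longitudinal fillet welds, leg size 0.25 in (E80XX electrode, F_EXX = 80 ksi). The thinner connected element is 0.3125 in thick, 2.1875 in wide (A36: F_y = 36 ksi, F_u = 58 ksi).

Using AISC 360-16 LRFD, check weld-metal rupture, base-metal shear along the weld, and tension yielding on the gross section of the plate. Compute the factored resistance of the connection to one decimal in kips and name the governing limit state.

Weld metal: throat = 0.707×0.25 = 0.17675 in, L = 2×4.0625 = 8.125 in. φR_n = 0.75 × 0.6 × 80 × 0.17675 × 8.125 = 51.7 kips.
Base metal shear (0.3125 in plate): yield φR_n = 1.0×0.6×36×0.3125×8.125 = 54.8 kips; rupture φR_n = 0.75×0.6×58×0.3125×8.125 = 66.3 kips; take 54.8 kips (yield).
Tension yield (gross): A_g = 2.1875×0.3125 = 0.68359 in². φR_n = 0.90 × 36 × 0.68359 = 22.1 kips.
Governing: min(51.7, 54.8, 22.1) = 22.1 kips → gross-section yield.

22.1 kips (gross-section yield governs)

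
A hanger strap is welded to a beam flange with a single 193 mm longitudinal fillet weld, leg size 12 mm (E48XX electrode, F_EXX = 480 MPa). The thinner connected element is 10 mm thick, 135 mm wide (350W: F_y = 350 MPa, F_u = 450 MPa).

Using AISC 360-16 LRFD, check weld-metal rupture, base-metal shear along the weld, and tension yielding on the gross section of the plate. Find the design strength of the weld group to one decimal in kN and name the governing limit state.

Weld metal: throat = 0.707×12 = 8.484 mm, L = 193 mm. φR_n = 0.75 × 0.6 × 480 × 8.484 × 193 = 353.7 kN.
Base metal shear (10 mm plate): yield φR_n = 1.0×0.6×350×10×193 = 405.3 kN; rupture φR_n = 0.75×0.6×450×10×193 = 390.8 kN; take 390.8 kN (rupture).
Tension yield (gross): A_g = 135×10 = 1350 mm². φR_n = 0.90 × 350 × 1350 = 425.3 kN.
Governing: min(353.7, 390.8, 425.3) = 353.7 kN → weld metal.

353.7 kN (weld metal governs)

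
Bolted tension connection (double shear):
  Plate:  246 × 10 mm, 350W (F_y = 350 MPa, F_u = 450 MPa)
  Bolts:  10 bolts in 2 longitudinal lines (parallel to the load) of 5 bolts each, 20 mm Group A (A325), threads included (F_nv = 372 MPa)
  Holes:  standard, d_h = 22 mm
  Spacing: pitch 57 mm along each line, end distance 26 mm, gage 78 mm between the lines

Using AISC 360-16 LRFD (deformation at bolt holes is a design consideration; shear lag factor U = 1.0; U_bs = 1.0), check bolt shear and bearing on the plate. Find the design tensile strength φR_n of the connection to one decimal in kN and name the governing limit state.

Bolt shear: A_b = π(20)²/4 = 314.16 mm². φR_n = 0.75 × 372 × 314.16 × 10 × 2 = 1753.0 kN.
Bearing (10 mm plate, F_u = 450 MPa): end bolts L_c = 26 − 22/2 = 15, R_n = min(1.2×15×10×450, 2.4×20×10×450) = 81 kN/bolt; interior L_c = 57 − 22 = 35, R_n = 189 kN/bolt. φR_n = 0.75 × (2×81 + 8×189) = 1255.5 kN.
Governing: min(1753.0, 1255.5) = 1255.5 kN → bearing.

1255.5 kN (bearing governs)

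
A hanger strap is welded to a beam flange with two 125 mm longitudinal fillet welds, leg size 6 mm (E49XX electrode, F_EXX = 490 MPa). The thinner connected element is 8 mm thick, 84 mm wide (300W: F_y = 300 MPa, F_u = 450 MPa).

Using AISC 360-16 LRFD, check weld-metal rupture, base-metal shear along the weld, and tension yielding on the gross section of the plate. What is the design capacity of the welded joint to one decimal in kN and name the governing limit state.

181.4 kN (gross-section yield governs)

Weld metal: throat = 0.707×6 = 4.242 mm, L = 2×125 = 250 mm. φR_n = 0.75 × 0.6 × 490 × 4.242 × 250 = 233.8 kN.
Base metal shear (8 mm plate): yield φR_n = 1.0×0.6×300×8×250 = 360.0 kN; rupture φR_n = 0.75×0.6×450×8×250 = 405.0 kN; take 360.0 kN (yield).
Tension yield (gross): A_g = 84×8 = 672 mm². φR_n = 0.90 × 300 × 672 = 181.4 kN.
Governing: min(233.8, 360.0, 181.4) = 181.4 kN → gross-section yield.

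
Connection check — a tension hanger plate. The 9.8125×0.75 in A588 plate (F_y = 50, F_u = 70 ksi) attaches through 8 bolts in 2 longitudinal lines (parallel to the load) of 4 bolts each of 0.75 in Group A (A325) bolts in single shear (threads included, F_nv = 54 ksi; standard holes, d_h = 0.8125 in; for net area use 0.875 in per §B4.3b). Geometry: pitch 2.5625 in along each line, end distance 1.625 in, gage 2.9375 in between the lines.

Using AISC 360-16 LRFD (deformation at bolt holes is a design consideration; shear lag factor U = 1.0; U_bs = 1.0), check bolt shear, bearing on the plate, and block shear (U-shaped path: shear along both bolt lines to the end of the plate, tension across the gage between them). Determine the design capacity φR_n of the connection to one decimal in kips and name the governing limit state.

Bolt shear: A_b = π(0.75)²/4 = 0.44179 in². φR_n = 0.75 × 54 × 0.44179 × 8 × 1 = 143.1 kips.
Bearing (0.75 in plate, F_u = 70 ksi): end bolts L_c = 1.625 − 0.8125/2 = 1.21875, R_n = min(1.2×1.21875×0.75×70, 2.4×0.75×0.75×70) = 76.781 kips/bolt; interior L_c = 2.5625 − 0.8125 = 1.75, R_n = 94.5 kips/bolt. φR_n = 0.75 × (2×76.781 + 6×94.5) = 540.4 kips.
Block shear: shear path 2×[1.625+3×2.5625] = 2×9.3125 in, A_gv = 13.969, A_nv = 2×(9.3125 − 3.5×0.875)×0.75 = 9.375 in²; tension across gage: (2.9375 − 1×0.875)×0.75 = 1.5469 in². R_n = min(0.6×70×9.375, 0.6×50×13.969) + 1.0×70×1.5469 = min(393.75, 419.07) + 108.28 = 502.03 kips. φR_n = 0.75 × 502.03 = 376.5 kips.
Governing: min(143.1, 540.4, 376.5) = 143.1 kips → bolt shear.

143.1 kips (bolt shear governs)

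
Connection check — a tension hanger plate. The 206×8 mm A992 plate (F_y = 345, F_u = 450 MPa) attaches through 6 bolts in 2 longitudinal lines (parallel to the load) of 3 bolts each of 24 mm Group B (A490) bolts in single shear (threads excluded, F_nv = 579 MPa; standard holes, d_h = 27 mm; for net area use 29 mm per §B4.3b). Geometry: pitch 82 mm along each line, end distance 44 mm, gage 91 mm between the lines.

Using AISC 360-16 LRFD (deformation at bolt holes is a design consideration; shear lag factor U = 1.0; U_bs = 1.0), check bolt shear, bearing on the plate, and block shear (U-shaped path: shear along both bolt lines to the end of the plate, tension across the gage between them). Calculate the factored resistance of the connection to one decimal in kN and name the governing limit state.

Bolt shear: A_b = π(24)²/4 = 452.39 mm². φR_n = 0.75 × 579 × 452.39 × 6 × 1 = 1178.7 kN.
Bearing (8 mm plate, F_u = 450 MPa): end bolts L_c = 44 − 27/2 = 30.5, R_n = min(1.2×30.5×8×450, 2.4×24×8×450) = 131.76 kN/bolt; interior L_c = 82 − 27 = 55, R_n = 207.36 kN/bolt. φR_n = 0.75 × (2×131.76 + 4×207.36) = 819.7 kN.
Block shear: shear path 2×[44+2×82] = 2×208 mm, A_gv = 3328, A_nv = 2×(208 − 2.5×29)×8 = 2168 mm²; tension across gage: (91 − 1×29)×8 = 496 mm². R_n = min(0.6×450×2168, 0.6×345×3328) + 1.0×450×496 = min(585.36, 688.9) + 223.2 = 808.56 kN. φR_n = 0.75 × 808.56 = 606.4 kN.
Governing: min(1178.7, 819.7, 606.4) = 606.4 kN → block shear.

606.4 kN (block shear governs)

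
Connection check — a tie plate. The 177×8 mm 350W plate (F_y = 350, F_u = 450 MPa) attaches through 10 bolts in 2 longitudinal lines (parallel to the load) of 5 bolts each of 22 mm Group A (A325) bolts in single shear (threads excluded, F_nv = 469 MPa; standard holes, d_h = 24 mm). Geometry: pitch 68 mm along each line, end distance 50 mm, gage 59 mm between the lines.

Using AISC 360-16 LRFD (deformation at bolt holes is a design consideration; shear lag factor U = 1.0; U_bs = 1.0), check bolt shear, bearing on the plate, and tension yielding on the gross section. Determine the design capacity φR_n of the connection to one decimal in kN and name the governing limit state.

Bolt shear: A_b = π(22)²/4 = 380.13 mm². φR_n = 0.75 × 469 × 380.13 × 10 × 1 = 1337.1 kN.
Bearing (8 mm plate, F_u = 450 MPa): end bolts L_c = 50 − 24/2 = 38, R_n = min(1.2×38×8×450, 2.4×22×8×450) = 164.16 kN/bolt; interior L_c = 68 − 24 = 44, R_n = 190.08 kN/bolt. φR_n = 0.75 × (2×164.16 + 8×190.08) = 1386.7 kN.
Tension yield (gross): A_g = 177×8 = 1416 mm². φR_n = 0.90 × 350 × 1416 = 446.0 kN.
Governing: min(1337.1, 1386.7, 446.0) = 446.0 kN → gross-section yield.

446.0 kN (gross-section yield governs)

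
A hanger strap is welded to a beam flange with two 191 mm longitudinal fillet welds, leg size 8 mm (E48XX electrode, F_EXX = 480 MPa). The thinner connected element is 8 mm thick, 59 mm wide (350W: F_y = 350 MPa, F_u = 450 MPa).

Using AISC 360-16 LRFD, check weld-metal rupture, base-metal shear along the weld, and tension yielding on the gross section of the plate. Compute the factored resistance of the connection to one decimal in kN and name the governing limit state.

Weld metal: throat = 0.707×8 = 5.656 mm, L = 2×191 = 382 mm. φR_n = 0.75 × 0.6 × 480 × 5.656 × 382 = 466.7 kN.
Base metal shear (8 mm plate): yield φR_n = 1.0×0.6×350×8×382 = 641.8 kN; rupture φR_n = 0.75×0.6×450×8×382 = 618.8 kN; take 618.8 kN (rupture).
Tension yield (gross): A_g = 59×8 = 472 mm². φR_n = 0.90 × 350 × 472 = 148.7 kN.
Governing: min(466.7, 618.8, 148.7) = 148.7 kN → gross-section yield.

148.7 kN (gross-section yield governs)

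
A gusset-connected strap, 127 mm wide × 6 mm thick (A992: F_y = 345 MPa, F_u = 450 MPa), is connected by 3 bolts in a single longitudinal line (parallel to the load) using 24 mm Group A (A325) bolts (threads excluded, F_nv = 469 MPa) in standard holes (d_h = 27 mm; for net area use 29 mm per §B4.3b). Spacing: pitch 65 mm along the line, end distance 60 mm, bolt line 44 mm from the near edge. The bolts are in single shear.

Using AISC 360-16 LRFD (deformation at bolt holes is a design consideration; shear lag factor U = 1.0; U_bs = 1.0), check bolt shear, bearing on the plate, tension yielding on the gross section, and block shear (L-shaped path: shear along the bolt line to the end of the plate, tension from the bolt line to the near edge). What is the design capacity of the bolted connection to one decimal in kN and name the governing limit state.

202.5 kN (block shear governs)

Bolt shear: A_b = π(24)²/4 = 452.39 mm². φR_n = 0.75 × 469 × 452.39 × 3 × 1 = 477.4 kN.
Bearing (6 mm plate, F_u = 450 MPa): end bolts L_c = 60 − 27/2 = 46.5, R_n = min(1.2×46.5×6×450, 2.4×24×6×450) = 150.66 kN/bolt; interior L_c = 65 − 27 = 38, R_n = 123.12 kN/bolt. φR_n = 0.75 × (1×150.66 + 2×123.12) = 297.7 kN.
Tension yield (gross): A_g = 127×6 = 762 mm². φR_n = 0.90 × 345 × 762 = 236.6 kN.
Block shear: shear path 1×[60+2×65] = 1×190 mm, A_gv = 1140, A_nv = 1×(190 − 2.5×29)×6 = 705 mm²; tension to near edge: (44 − 0.5×29)×6 = 177 mm². R_n = min(0.6×450×705, 0.6×345×1140) + 1.0×450×177 = min(190.35, 235.98) + 79.65 = 270 kN. φR_n = 0.75 × 270 = 202.5 kN.
Governing: min(477.4, 297.7, 236.6, 202.5) = 202.5 kN → block shear.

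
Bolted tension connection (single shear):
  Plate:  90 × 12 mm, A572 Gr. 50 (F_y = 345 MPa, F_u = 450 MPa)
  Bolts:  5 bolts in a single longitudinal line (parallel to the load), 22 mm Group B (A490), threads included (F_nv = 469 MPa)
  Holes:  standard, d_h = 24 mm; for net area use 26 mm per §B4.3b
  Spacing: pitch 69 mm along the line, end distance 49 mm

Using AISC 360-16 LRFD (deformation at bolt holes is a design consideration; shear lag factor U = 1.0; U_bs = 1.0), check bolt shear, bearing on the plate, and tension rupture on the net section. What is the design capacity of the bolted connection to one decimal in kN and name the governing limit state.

259.2 kN (net-section rupture governs)

Bolt shear: A_b = π(22)²/4 = 380.13 mm². φR_n = 0.75 × 469 × 380.13 × 5 × 1 = 668.6 kN.
Bearing (12 mm plate, F_u = 450 MPa): end bolts L_c = 49 − 24/2 = 37, R_n = min(1.2×37×12×450, 2.4×22×12×450) = 239.76 kN/bolt; interior L_c = 69 − 24 = 45, R_n = 285.12 kN/bolt. φR_n = 0.75 × (1×239.76 + 4×285.12) = 1035.2 kN.
Tension rupture (net): A_n = (90 − 1×26)×12 = 768 mm² (U = 1.0, A_e = A_n). φR_n = 0.75 × 450 × 768 = 259.2 kN.
Governing: min(668.6, 1035.2, 259.2) = 259.2 kN → net-section rupture.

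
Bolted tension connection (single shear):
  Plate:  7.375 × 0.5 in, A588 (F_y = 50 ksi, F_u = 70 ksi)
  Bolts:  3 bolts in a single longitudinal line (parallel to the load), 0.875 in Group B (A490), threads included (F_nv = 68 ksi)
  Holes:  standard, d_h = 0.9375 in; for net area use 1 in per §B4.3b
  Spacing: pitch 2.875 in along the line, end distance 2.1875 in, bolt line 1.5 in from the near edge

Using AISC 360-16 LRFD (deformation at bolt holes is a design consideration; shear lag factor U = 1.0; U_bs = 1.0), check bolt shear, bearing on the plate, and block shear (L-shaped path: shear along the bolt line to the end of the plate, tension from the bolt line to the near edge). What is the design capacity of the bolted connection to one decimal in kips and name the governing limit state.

92.0 kips (bolt shear governs)

Bolt shear: A_b = π(0.875)²/4 = 0.60132 in². φR_n = 0.75 × 68 × 0.60132 × 3 × 1 = 92.0 kips.
Bearing (0.5 in plate, F_u = 70 ksi): end bolts L_c = 2.1875 − 0.9375/2 = 1.71875, R_n = min(1.2×1.71875×0.5×70, 2.4×0.875×0.5×70) = 72.188 kips/bolt; interior L_c = 2.875 − 0.9375 = 1.9375, R_n = 73.5 kips/bolt. φR_n = 0.75 × (1×72.188 + 2×73.5) = 164.4 kips.
Block shear: shear path 1×[2.1875+2×2.875] = 1×7.9375 in, A_gv = 3.9688, A_nv = 1×(7.9375 − 2.5×1)×0.5 = 2.7188 in²; tension to near edge: (1.5 − 0.5×1)×0.5 = 0.5 in². R_n = min(0.6×70×2.7188, 0.6×50×3.9688) + 1.0×70×0.5 = min(114.19, 119.06) + 35 = 149.19 kips. φR_n = 0.75 × 149.19 = 111.9 kips.
Governing: min(92.0, 164.4, 111.9) = 92.0 kips → bolt shear.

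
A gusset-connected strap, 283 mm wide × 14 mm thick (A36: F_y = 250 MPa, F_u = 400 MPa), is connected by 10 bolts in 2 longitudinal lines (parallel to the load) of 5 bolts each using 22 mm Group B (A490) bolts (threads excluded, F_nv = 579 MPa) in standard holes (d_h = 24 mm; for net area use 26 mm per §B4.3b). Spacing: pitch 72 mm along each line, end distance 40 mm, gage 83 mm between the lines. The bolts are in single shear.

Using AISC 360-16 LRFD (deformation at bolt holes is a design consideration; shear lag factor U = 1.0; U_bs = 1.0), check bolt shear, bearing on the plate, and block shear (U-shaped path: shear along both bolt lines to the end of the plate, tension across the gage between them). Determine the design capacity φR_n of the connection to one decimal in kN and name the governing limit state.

1272.6 kN (block shear governs)

Bolt shear: A_b = π(22)²/4 = 380.13 mm². φR_n = 0.75 × 579 × 380.13 × 10 × 1 = 1650.7 kN.
Bearing (14 mm plate, F_u = 400 MPa): end bolts L_c = 40 − 24/2 = 28, R_n = min(1.2×28×14×400, 2.4×22×14×400) = 188.16 kN/bolt; interior L_c = 72 − 24 = 48, R_n = 295.68 kN/bolt. φR_n = 0.75 × (2×188.16 + 8×295.68) = 2056.3 kN.
Block shear: shear path 2×[40+4×72] = 2×328 mm, A_gv = 9184, A_nv = 2×(328 − 4.5×26)×14 = 5908 mm²; tension across gage: (83 − 1×26)×14 = 798 mm². R_n = min(0.6×400×5908, 0.6×250×9184) + 1.0×400×798 = min(1417.9, 1377.6) + 319.2 = 1696.8 kN. φR_n = 0.75 × 1696.8 = 1272.6 kN.
Governing: min(1650.7, 2056.3, 1272.6) = 1272.6 kN → block shear.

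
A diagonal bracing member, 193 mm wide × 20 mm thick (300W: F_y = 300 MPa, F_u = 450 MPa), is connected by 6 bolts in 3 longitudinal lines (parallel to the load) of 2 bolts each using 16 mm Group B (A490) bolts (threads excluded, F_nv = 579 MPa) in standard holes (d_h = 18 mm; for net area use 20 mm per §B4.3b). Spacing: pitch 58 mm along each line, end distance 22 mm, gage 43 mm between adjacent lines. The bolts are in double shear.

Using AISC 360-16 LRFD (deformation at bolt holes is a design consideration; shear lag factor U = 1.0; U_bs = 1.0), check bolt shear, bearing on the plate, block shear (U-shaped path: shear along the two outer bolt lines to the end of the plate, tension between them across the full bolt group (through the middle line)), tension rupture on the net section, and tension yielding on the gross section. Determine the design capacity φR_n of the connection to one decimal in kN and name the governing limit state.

715.5 kN (block shear governs)

Bolt shear: A_b = π(16)²/4 = 201.06 mm². φR_n = 0.75 × 579 × 201.06 × 6 × 2 = 1047.7 kN.
Bearing (20 mm plate, F_u = 450 MPa): end bolts L_c = 22 − 18/2 = 13, R_n = min(1.2×13×20×450, 2.4×16×20×450) = 140.4 kN/bolt; interior L_c = 58 − 18 = 40, R_n = 345.6 kN/bolt. φR_n = 0.75 × (3×140.4 + 3×345.6) = 1093.5 kN.
Block shear: shear path 2×[22+1×58] = 2×80 mm, A_gv = 3200, A_nv = 2×(80 − 1.5×20)×20 = 2000 mm²; tension across gage: (86 − 2×20)×20 = 920 mm². R_n = min(0.6×450×2000, 0.6×300×3200) + 1.0×450×920 = min(540, 576) + 414 = 954 kN. φR_n = 0.75 × 954 = 715.5 kN.
Tension rupture (net): A_n = (193 − 3×20)×20 = 2660 mm² (U = 1.0, A_e = A_n). φR_n = 0.75 × 450 × 2660 = 897.8 kN.
Tension yield (gross): A_g = 193×20 = 3860 mm². φR_n = 0.90 × 300 × 3860 = 1042.2 kN.
Governing: min(1047.7, 1093.5, 715.5, 897.8, 1042.2) = 715.5 kN → block shear.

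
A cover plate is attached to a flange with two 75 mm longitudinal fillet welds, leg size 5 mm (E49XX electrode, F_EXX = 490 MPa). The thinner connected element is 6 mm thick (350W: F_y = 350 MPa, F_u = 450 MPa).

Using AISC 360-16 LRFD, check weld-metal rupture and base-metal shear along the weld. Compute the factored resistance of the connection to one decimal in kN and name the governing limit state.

116.9 kN (weld metal governs)

Weld metal: throat = 0.707×5 = 3.535 mm, L = 2×75 = 150 mm. φR_n = 0.75 × 0.6 × 490 × 3.535 × 150 = 116.9 kN.
Base metal shear (6 mm plate): yield φR_n = 1.0×0.6×350×6×150 = 189.0 kN; rupture φR_n = 0.75×0.6×450×6×150 = 182.3 kN; take 182.3 kN (rupture).
Governing: min(116.9, 182.3) = 116.9 kN → weld metal.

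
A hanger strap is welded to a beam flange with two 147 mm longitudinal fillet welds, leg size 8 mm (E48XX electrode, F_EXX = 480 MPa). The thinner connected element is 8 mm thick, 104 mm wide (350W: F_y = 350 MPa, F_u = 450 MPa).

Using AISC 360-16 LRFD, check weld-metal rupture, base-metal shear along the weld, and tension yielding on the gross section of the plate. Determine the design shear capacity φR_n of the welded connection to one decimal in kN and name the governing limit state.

262.1 kN (gross-section yield governs)

Weld metal: throat = 0.707×8 = 5.656 mm, L = 2×147 = 294 mm. φR_n = 0.75 × 0.6 × 480 × 5.656 × 294 = 359.2 kN.
Base metal shear (8 mm plate): yield φR_n = 1.0×0.6×350×8×294 = 493.9 kN; rupture φR_n = 0.75×0.6×450×8×294 = 476.3 kN; take 476.3 kN (rupture).
Tension yield (gross): A_g = 104×8 = 832 mm². φR_n = 0.90 × 350 × 832 = 262.1 kN.
Governing: min(359.2, 476.3, 262.1) = 262.1 kN → gross-section yield.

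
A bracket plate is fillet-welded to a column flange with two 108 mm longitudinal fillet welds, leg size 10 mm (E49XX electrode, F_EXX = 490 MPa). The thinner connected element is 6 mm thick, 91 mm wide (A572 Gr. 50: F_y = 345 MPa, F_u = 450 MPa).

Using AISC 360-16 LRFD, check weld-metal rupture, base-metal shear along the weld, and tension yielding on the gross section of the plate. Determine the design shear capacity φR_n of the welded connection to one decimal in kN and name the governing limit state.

169.5 kN (gross-section yield governs)

Weld metal: throat = 0.707×10 = 7.07 mm, L = 2×108 = 216 mm. φR_n = 0.75 × 0.6 × 490 × 7.07 × 216 = 336.7 kN.
Base metal shear (6 mm plate): yield φR_n = 1.0×0.6×345×6×216 = 268.3 kN; rupture φR_n = 0.75×0.6×450×6×216 = 262.4 kN; take 262.4 kN (rupture).
Tension yield (gross): A_g = 91×6 = 546 mm². φR_n = 0.90 × 345 × 546 = 169.5 kN.
Governing: min(336.7, 262.4, 169.5) = 169.5 kN → gross-section yield.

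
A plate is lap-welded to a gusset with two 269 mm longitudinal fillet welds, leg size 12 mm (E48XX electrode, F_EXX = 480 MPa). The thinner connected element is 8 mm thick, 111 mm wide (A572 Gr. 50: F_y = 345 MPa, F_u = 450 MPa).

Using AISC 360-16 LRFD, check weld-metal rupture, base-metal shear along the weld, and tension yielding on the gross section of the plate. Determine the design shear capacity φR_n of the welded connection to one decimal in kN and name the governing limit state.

275.7 kN (gross-section yield governs)

Weld metal: throat = 0.707×12 = 8.484 mm, L = 2×269 = 538 mm. φR_n = 0.75 × 0.6 × 480 × 8.484 × 538 = 985.9 kN.
Base metal shear (8 mm plate): yield φR_n = 1.0×0.6×345×8×538 = 890.9 kN; rupture φR_n = 0.75×0.6×450×8×538 = 871.6 kN; take 871.6 kN (rupture).
Tension yield (gross): A_g = 111×8 = 888 mm². φR_n = 0.90 × 345 × 888 = 275.7 kN.
Governing: min(985.9, 871.6, 275.7) = 275.7 kN → gross-section yield.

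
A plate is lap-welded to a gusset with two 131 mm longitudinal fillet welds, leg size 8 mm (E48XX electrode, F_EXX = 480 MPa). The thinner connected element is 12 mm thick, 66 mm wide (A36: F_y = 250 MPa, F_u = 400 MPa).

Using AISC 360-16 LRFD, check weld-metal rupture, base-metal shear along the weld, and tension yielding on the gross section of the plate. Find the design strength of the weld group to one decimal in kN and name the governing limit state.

178.2 kN (gross-section yield governs)

Weld metal: throat = 0.707×8 = 5.656 mm, L = 2×131 = 262 mm. φR_n = 0.75 × 0.6 × 480 × 5.656 × 262 = 320.1 kN.
Base metal shear (12 mm plate): yield φR_n = 1.0×0.6×250×12×262 = 471.6 kN; rupture φR_n = 0.75×0.6×400×12×262 = 565.9 kN; take 471.6 kN (yield).
Tension yield (gross): A_g = 66×12 = 792 mm². φR_n = 0.90 × 250 × 792 = 178.2 kN.
Governing: min(320.1, 471.6, 178.2) = 178.2 kN → gross-section yield.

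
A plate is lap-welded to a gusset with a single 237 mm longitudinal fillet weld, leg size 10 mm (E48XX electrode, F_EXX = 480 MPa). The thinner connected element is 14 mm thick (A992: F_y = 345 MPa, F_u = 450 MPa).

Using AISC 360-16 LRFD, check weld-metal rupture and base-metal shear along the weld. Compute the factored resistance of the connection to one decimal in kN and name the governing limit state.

Weld metal: throat = 0.707×10 = 7.07 mm, L = 237 mm. φR_n = 0.75 × 0.6 × 480 × 7.07 × 237 = 361.9 kN.
Base metal shear (14 mm plate): yield φR_n = 1.0×0.6×345×14×237 = 686.8 kN; rupture φR_n = 0.75×0.6×450×14×237 = 671.9 kN; take 671.9 kN (rupture).
Governing: min(361.9, 671.9) = 361.9 kN → weld metal.

361.9 kN (weld metal governs)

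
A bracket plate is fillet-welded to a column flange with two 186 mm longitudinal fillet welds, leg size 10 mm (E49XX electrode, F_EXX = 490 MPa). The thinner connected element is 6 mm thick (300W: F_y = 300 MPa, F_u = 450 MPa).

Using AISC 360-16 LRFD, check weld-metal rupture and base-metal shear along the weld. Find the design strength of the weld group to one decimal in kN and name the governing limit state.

401.8 kN (base-metal shear governs)

Weld metal: throat = 0.707×10 = 7.07 mm, L = 2×186 = 372 mm. φR_n = 0.75 × 0.6 × 490 × 7.07 × 372 = 579.9 kN.
Base metal shear (6 mm plate): yield φR_n = 1.0×0.6×300×6×372 = 401.8 kN; rupture φR_n = 0.75×0.6×450×6×372 = 452.0 kN; take 401.8 kN (yield).
Governing: min(579.9, 401.8) = 401.8 kN → base-metal shear.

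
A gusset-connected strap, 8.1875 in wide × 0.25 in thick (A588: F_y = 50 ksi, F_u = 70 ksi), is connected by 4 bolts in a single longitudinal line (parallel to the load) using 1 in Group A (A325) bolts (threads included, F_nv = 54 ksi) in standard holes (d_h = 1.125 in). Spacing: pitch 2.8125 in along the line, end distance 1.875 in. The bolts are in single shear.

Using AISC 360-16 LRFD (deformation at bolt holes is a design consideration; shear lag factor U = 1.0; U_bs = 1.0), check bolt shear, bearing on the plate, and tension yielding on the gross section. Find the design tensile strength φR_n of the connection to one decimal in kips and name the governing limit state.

92.1 kips (gross-section yield governs)

Bolt shear: A_b = π(1)²/4 = 0.7854 in². φR_n = 0.75 × 54 × 0.7854 × 4 × 1 = 127.2 kips.
Bearing (0.25 in plate, F_u = 70 ksi): end bolts L_c = 1.875 − 1.125/2 = 1.3125, R_n = min(1.2×1.3125×0.25×70, 2.4×1×0.25×70) = 27.563 kips/bolt; interior L_c = 2.8125 − 1.125 = 1.6875, R_n = 35.438 kips/bolt. φR_n = 0.75 × (1×27.563 + 3×35.438) = 100.4 kips.
Tension yield (gross): A_g = 8.1875×0.25 = 2.0469 in². φR_n = 0.90 × 50 × 2.0469 = 92.1 kips.
Governing: min(127.2, 100.4, 92.1) = 92.1 kips → gross-section yield.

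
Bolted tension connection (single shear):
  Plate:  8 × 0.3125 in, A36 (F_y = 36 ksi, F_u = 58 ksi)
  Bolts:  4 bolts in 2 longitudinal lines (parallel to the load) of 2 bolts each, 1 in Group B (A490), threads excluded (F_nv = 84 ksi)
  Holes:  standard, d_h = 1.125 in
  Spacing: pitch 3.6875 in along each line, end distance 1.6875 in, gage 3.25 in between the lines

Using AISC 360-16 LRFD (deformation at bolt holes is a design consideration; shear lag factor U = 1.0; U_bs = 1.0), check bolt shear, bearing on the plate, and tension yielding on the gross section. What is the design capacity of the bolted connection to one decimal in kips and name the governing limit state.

Bolt shear: A_b = π(1)²/4 = 0.7854 in². φR_n = 0.75 × 84 × 0.7854 × 4 × 1 = 197.9 kips.
Bearing (0.3125 in plate, F_u = 58 ksi): end bolts L_c = 1.6875 − 1.125/2 = 1.125, R_n = min(1.2×1.125×0.3125×58, 2.4×1×0.3125×58) = 24.469 kips/bolt; interior L_c = 3.6875 − 1.125 = 2.5625, R_n = 43.5 kips/bolt. φR_n = 0.75 × (2×24.469 + 2×43.5) = 102.0 kips.
Tension yield (gross): A_g = 8×0.3125 = 2.5 in². φR_n = 0.90 × 36 × 2.5 = 81.0 kips.
Governing: min(197.9, 102.0, 81.0) = 81.0 kips → gross-section yield.

81.0 kips (gross-section yield governs)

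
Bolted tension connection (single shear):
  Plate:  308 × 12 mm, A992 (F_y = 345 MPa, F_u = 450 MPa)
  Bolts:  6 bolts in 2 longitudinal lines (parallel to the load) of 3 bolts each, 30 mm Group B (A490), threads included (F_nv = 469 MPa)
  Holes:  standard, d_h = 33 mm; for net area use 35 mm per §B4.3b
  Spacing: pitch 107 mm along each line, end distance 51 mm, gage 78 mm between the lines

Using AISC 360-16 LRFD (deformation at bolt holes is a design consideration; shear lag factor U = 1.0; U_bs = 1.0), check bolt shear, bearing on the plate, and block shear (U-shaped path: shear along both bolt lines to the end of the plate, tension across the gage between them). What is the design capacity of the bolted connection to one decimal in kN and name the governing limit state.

Bolt shear: A_b = π(30)²/4 = 706.86 mm². φR_n = 0.75 × 469 × 706.86 × 6 × 1 = 1491.8 kN.
Bearing (12 mm plate, F_u = 450 MPa): end bolts L_c = 51 − 33/2 = 34.5, R_n = min(1.2×34.5×12×450, 2.4×30×12×450) = 223.56 kN/bolt; interior L_c = 107 − 33 = 74, R_n = 388.8 kN/bolt. φR_n = 0.75 × (2×223.56 + 4×388.8) = 1501.7 kN.
Block shear: shear path 2×[51+2×107] = 2×265 mm, A_gv = 6360, A_nv = 2×(265 − 2.5×35)×12 = 4260 mm²; tension across gage: (78 − 1×35)×12 = 516 mm². R_n = min(0.6×450×4260, 0.6×345×6360) + 1.0×450×516 = min(1150.2, 1316.5) + 232.2 = 1382.4 kN. φR_n = 0.75 × 1382.4 = 1036.8 kN.
Governing: min(1491.8, 1501.7, 1036.8) = 1036.8 kN → block shear.

1036.8 kN (block shear governs)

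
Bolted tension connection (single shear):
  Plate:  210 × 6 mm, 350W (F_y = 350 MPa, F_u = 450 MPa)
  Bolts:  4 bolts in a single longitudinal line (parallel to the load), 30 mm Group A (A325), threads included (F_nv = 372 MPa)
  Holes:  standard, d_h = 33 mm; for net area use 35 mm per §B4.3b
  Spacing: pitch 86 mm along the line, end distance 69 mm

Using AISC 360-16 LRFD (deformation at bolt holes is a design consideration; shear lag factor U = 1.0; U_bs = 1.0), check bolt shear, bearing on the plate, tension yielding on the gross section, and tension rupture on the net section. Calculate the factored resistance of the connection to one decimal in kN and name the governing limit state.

354.4 kN (net-section rupture governs)

Bolt shear: A_b = π(30)²/4 = 706.86 mm². φR_n = 0.75 × 372 × 706.86 × 4 × 1 = 788.9 kN.
Bearing (6 mm plate, F_u = 450 MPa): end bolts L_c = 69 − 33/2 = 52.5, R_n = min(1.2×52.5×6×450, 2.4×30×6×450) = 170.1 kN/bolt; interior L_c = 86 − 33 = 53, R_n = 171.72 kN/bolt. φR_n = 0.75 × (1×170.1 + 3×171.72) = 513.9 kN.
Tension yield (gross): A_g = 210×6 = 1260 mm². φR_n = 0.90 × 350 × 1260 = 396.9 kN.
Tension rupture (net): A_n = (210 − 1×35)×6 = 1050 mm² (U = 1.0, A_e = A_n). φR_n = 0.75 × 450 × 1050 = 354.4 kN.
Governing: min(788.9, 513.9, 396.9, 354.4) = 354.4 kN → net-section rupture.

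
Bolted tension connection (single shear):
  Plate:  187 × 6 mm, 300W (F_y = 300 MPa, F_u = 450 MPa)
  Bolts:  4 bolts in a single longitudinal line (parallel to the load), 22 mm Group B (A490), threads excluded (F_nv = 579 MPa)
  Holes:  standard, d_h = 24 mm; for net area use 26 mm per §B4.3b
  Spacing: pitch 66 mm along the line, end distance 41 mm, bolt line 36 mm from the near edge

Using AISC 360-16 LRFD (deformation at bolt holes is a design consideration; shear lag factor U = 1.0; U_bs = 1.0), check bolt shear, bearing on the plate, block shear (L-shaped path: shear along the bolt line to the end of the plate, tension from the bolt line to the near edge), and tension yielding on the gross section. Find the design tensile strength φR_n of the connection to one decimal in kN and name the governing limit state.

226.4 kN (block shear governs)

Bolt shear: A_b = π(22)²/4 = 380.13 mm². φR_n = 0.75 × 579 × 380.13 × 4 × 1 = 660.3 kN.
Bearing (6 mm plate, F_u = 450 MPa): end bolts L_c = 41 − 24/2 = 29, R_n = min(1.2×29×6×450, 2.4×22×6×450) = 93.96 kN/bolt; interior L_c = 66 − 24 = 42, R_n = 136.08 kN/bolt. φR_n = 0.75 × (1×93.96 + 3×136.08) = 376.7 kN.
Block shear: shear path 1×[41+3×66] = 1×239 mm, A_gv = 1434, A_nv = 1×(239 − 3.5×26)×6 = 888 mm²; tension to near edge: (36 − 0.5×26)×6 = 138 mm². R_n = min(0.6×450×888, 0.6×300×1434) + 1.0×450×138 = min(239.76, 258.12) + 62.1 = 301.86 kN. φR_n = 0.75 × 301.86 = 226.4 kN.
Tension yield (gross): A_g = 187×6 = 1122 mm². φR_n = 0.90 × 300 × 1122 = 302.9 kN.
Governing: min(660.3, 376.7, 226.4, 302.9) = 226.4 kN → block shear.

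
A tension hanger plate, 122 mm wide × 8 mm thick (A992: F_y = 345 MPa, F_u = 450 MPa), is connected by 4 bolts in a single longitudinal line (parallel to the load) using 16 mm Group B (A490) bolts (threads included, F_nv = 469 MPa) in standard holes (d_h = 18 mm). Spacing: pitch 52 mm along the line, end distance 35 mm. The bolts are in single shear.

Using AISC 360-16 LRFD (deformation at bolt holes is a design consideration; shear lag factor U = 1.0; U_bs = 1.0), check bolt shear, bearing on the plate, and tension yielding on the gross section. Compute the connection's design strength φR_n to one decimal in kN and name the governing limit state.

Bolt shear: A_b = π(16)²/4 = 201.06 mm². φR_n = 0.75 × 469 × 201.06 × 4 × 1 = 282.9 kN.
Bearing (8 mm plate, F_u = 450 MPa): end bolts L_c = 35 − 18/2 = 26, R_n = min(1.2×26×8×450, 2.4×16×8×450) = 112.32 kN/bolt; interior L_c = 52 − 18 = 34, R_n = 138.24 kN/bolt. φR_n = 0.75 × (1×112.32 + 3×138.24) = 395.3 kN.
Tension yield (gross): A_g = 122×8 = 976 mm². φR_n = 0.90 × 345 × 976 = 303.0 kN.
Governing: min(282.9, 395.3, 303.0) = 282.9 kN → bolt shear.

282.9 kN (bolt shear governs)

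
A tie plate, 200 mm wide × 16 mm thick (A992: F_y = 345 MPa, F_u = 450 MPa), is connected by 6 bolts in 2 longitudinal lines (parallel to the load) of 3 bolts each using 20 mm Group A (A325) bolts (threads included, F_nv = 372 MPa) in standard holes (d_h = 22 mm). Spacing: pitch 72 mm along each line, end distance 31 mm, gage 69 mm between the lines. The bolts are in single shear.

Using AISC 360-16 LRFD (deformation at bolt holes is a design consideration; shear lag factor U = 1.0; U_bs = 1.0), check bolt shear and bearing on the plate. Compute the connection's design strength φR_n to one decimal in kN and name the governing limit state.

Bolt shear: A_b = π(20)²/4 = 314.16 mm². φR_n = 0.75 × 372 × 314.16 × 6 × 1 = 525.9 kN.
Bearing (16 mm plate, F_u = 450 MPa): end bolts L_c = 31 − 22/2 = 20, R_n = min(1.2×20×16×450, 2.4×20×16×450) = 172.8 kN/bolt; interior L_c = 72 − 22 = 50, R_n = 345.6 kN/bolt. φR_n = 0.75 × (2×172.8 + 4×345.6) = 1296.0 kN.
Governing: min(525.9, 1296.0) = 525.9 kN → bolt shear.

525.9 kN (bolt shear governs)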